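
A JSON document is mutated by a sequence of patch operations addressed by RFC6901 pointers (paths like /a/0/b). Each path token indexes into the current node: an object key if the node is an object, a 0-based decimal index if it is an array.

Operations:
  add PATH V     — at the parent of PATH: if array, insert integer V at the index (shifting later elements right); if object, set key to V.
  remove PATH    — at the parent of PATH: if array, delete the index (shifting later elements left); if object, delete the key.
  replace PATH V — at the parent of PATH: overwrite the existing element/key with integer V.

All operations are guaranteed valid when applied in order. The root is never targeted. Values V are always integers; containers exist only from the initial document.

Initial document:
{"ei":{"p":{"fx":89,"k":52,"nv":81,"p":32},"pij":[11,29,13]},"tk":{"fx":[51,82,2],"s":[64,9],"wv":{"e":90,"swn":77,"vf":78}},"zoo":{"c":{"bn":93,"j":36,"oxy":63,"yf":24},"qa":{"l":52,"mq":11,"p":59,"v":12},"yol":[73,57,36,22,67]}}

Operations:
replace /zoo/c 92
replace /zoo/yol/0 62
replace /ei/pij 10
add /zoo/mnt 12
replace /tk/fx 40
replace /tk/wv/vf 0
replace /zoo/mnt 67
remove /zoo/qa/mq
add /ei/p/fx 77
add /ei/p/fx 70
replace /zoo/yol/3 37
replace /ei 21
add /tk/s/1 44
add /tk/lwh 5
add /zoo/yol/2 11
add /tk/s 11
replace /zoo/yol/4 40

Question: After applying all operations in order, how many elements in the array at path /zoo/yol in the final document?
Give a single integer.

Answer: 6

Derivation:
After op 1 (replace /zoo/c 92): {"ei":{"p":{"fx":89,"k":52,"nv":81,"p":32},"pij":[11,29,13]},"tk":{"fx":[51,82,2],"s":[64,9],"wv":{"e":90,"swn":77,"vf":78}},"zoo":{"c":92,"qa":{"l":52,"mq":11,"p":59,"v":12},"yol":[73,57,36,22,67]}}
After op 2 (replace /zoo/yol/0 62): {"ei":{"p":{"fx":89,"k":52,"nv":81,"p":32},"pij":[11,29,13]},"tk":{"fx":[51,82,2],"s":[64,9],"wv":{"e":90,"swn":77,"vf":78}},"zoo":{"c":92,"qa":{"l":52,"mq":11,"p":59,"v":12},"yol":[62,57,36,22,67]}}
After op 3 (replace /ei/pij 10): {"ei":{"p":{"fx":89,"k":52,"nv":81,"p":32},"pij":10},"tk":{"fx":[51,82,2],"s":[64,9],"wv":{"e":90,"swn":77,"vf":78}},"zoo":{"c":92,"qa":{"l":52,"mq":11,"p":59,"v":12},"yol":[62,57,36,22,67]}}
After op 4 (add /zoo/mnt 12): {"ei":{"p":{"fx":89,"k":52,"nv":81,"p":32},"pij":10},"tk":{"fx":[51,82,2],"s":[64,9],"wv":{"e":90,"swn":77,"vf":78}},"zoo":{"c":92,"mnt":12,"qa":{"l":52,"mq":11,"p":59,"v":12},"yol":[62,57,36,22,67]}}
After op 5 (replace /tk/fx 40): {"ei":{"p":{"fx":89,"k":52,"nv":81,"p":32},"pij":10},"tk":{"fx":40,"s":[64,9],"wv":{"e":90,"swn":77,"vf":78}},"zoo":{"c":92,"mnt":12,"qa":{"l":52,"mq":11,"p":59,"v":12},"yol":[62,57,36,22,67]}}
After op 6 (replace /tk/wv/vf 0): {"ei":{"p":{"fx":89,"k":52,"nv":81,"p":32},"pij":10},"tk":{"fx":40,"s":[64,9],"wv":{"e":90,"swn":77,"vf":0}},"zoo":{"c":92,"mnt":12,"qa":{"l":52,"mq":11,"p":59,"v":12},"yol":[62,57,36,22,67]}}
After op 7 (replace /zoo/mnt 67): {"ei":{"p":{"fx":89,"k":52,"nv":81,"p":32},"pij":10},"tk":{"fx":40,"s":[64,9],"wv":{"e":90,"swn":77,"vf":0}},"zoo":{"c":92,"mnt":67,"qa":{"l":52,"mq":11,"p":59,"v":12},"yol":[62,57,36,22,67]}}
After op 8 (remove /zoo/qa/mq): {"ei":{"p":{"fx":89,"k":52,"nv":81,"p":32},"pij":10},"tk":{"fx":40,"s":[64,9],"wv":{"e":90,"swn":77,"vf":0}},"zoo":{"c":92,"mnt":67,"qa":{"l":52,"p":59,"v":12},"yol":[62,57,36,22,67]}}
After op 9 (add /ei/p/fx 77): {"ei":{"p":{"fx":77,"k":52,"nv":81,"p":32},"pij":10},"tk":{"fx":40,"s":[64,9],"wv":{"e":90,"swn":77,"vf":0}},"zoo":{"c":92,"mnt":67,"qa":{"l":52,"p":59,"v":12},"yol":[62,57,36,22,67]}}
After op 10 (add /ei/p/fx 70): {"ei":{"p":{"fx":70,"k":52,"nv":81,"p":32},"pij":10},"tk":{"fx":40,"s":[64,9],"wv":{"e":90,"swn":77,"vf":0}},"zoo":{"c":92,"mnt":67,"qa":{"l":52,"p":59,"v":12},"yol":[62,57,36,22,67]}}
After op 11 (replace /zoo/yol/3 37): {"ei":{"p":{"fx":70,"k":52,"nv":81,"p":32},"pij":10},"tk":{"fx":40,"s":[64,9],"wv":{"e":90,"swn":77,"vf":0}},"zoo":{"c":92,"mnt":67,"qa":{"l":52,"p":59,"v":12},"yol":[62,57,36,37,67]}}
After op 12 (replace /ei 21): {"ei":21,"tk":{"fx":40,"s":[64,9],"wv":{"e":90,"swn":77,"vf":0}},"zoo":{"c":92,"mnt":67,"qa":{"l":52,"p":59,"v":12},"yol":[62,57,36,37,67]}}
After op 13 (add /tk/s/1 44): {"ei":21,"tk":{"fx":40,"s":[64,44,9],"wv":{"e":90,"swn":77,"vf":0}},"zoo":{"c":92,"mnt":67,"qa":{"l":52,"p":59,"v":12},"yol":[62,57,36,37,67]}}
After op 14 (add /tk/lwh 5): {"ei":21,"tk":{"fx":40,"lwh":5,"s":[64,44,9],"wv":{"e":90,"swn":77,"vf":0}},"zoo":{"c":92,"mnt":67,"qa":{"l":52,"p":59,"v":12},"yol":[62,57,36,37,67]}}
After op 15 (add /zoo/yol/2 11): {"ei":21,"tk":{"fx":40,"lwh":5,"s":[64,44,9],"wv":{"e":90,"swn":77,"vf":0}},"zoo":{"c":92,"mnt":67,"qa":{"l":52,"p":59,"v":12},"yol":[62,57,11,36,37,67]}}
After op 16 (add /tk/s 11): {"ei":21,"tk":{"fx":40,"lwh":5,"s":11,"wv":{"e":90,"swn":77,"vf":0}},"zoo":{"c":92,"mnt":67,"qa":{"l":52,"p":59,"v":12},"yol":[62,57,11,36,37,67]}}
After op 17 (replace /zoo/yol/4 40): {"ei":21,"tk":{"fx":40,"lwh":5,"s":11,"wv":{"e":90,"swn":77,"vf":0}},"zoo":{"c":92,"mnt":67,"qa":{"l":52,"p":59,"v":12},"yol":[62,57,11,36,40,67]}}
Size at path /zoo/yol: 6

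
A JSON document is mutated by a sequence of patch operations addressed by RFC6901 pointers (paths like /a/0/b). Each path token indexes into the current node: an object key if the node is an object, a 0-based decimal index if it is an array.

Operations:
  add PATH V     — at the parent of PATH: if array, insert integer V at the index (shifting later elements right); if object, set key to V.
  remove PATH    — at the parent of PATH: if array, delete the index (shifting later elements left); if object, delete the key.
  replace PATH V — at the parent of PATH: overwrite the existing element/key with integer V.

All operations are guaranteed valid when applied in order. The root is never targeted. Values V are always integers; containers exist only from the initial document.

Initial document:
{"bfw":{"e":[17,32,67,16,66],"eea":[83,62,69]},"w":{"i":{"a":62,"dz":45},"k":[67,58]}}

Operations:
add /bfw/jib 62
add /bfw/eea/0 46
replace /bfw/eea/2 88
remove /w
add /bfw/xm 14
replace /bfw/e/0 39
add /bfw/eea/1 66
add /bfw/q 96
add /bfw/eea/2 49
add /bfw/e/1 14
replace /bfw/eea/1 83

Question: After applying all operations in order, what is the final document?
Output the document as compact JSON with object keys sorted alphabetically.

After op 1 (add /bfw/jib 62): {"bfw":{"e":[17,32,67,16,66],"eea":[83,62,69],"jib":62},"w":{"i":{"a":62,"dz":45},"k":[67,58]}}
After op 2 (add /bfw/eea/0 46): {"bfw":{"e":[17,32,67,16,66],"eea":[46,83,62,69],"jib":62},"w":{"i":{"a":62,"dz":45},"k":[67,58]}}
After op 3 (replace /bfw/eea/2 88): {"bfw":{"e":[17,32,67,16,66],"eea":[46,83,88,69],"jib":62},"w":{"i":{"a":62,"dz":45},"k":[67,58]}}
After op 4 (remove /w): {"bfw":{"e":[17,32,67,16,66],"eea":[46,83,88,69],"jib":62}}
After op 5 (add /bfw/xm 14): {"bfw":{"e":[17,32,67,16,66],"eea":[46,83,88,69],"jib":62,"xm":14}}
After op 6 (replace /bfw/e/0 39): {"bfw":{"e":[39,32,67,16,66],"eea":[46,83,88,69],"jib":62,"xm":14}}
After op 7 (add /bfw/eea/1 66): {"bfw":{"e":[39,32,67,16,66],"eea":[46,66,83,88,69],"jib":62,"xm":14}}
After op 8 (add /bfw/q 96): {"bfw":{"e":[39,32,67,16,66],"eea":[46,66,83,88,69],"jib":62,"q":96,"xm":14}}
After op 9 (add /bfw/eea/2 49): {"bfw":{"e":[39,32,67,16,66],"eea":[46,66,49,83,88,69],"jib":62,"q":96,"xm":14}}
After op 10 (add /bfw/e/1 14): {"bfw":{"e":[39,14,32,67,16,66],"eea":[46,66,49,83,88,69],"jib":62,"q":96,"xm":14}}
After op 11 (replace /bfw/eea/1 83): {"bfw":{"e":[39,14,32,67,16,66],"eea":[46,83,49,83,88,69],"jib":62,"q":96,"xm":14}}

Answer: {"bfw":{"e":[39,14,32,67,16,66],"eea":[46,83,49,83,88,69],"jib":62,"q":96,"xm":14}}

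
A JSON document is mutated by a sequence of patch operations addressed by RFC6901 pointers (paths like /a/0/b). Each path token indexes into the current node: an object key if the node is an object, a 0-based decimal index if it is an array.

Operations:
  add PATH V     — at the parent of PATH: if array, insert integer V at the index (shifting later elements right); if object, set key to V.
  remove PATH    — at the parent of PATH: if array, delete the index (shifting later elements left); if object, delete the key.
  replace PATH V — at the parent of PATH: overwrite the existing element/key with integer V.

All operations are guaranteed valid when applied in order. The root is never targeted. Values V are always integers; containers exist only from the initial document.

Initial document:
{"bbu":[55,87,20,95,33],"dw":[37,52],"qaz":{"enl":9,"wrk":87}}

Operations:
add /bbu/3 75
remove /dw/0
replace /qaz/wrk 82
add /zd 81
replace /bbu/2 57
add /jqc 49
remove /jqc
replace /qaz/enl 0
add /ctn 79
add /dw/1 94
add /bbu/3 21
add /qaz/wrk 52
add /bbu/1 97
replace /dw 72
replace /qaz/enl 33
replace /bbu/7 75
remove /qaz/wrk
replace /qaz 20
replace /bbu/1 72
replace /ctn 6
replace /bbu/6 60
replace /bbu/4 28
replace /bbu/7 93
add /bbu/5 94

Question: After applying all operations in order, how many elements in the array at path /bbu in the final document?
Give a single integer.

Answer: 9

Derivation:
After op 1 (add /bbu/3 75): {"bbu":[55,87,20,75,95,33],"dw":[37,52],"qaz":{"enl":9,"wrk":87}}
After op 2 (remove /dw/0): {"bbu":[55,87,20,75,95,33],"dw":[52],"qaz":{"enl":9,"wrk":87}}
After op 3 (replace /qaz/wrk 82): {"bbu":[55,87,20,75,95,33],"dw":[52],"qaz":{"enl":9,"wrk":82}}
After op 4 (add /zd 81): {"bbu":[55,87,20,75,95,33],"dw":[52],"qaz":{"enl":9,"wrk":82},"zd":81}
After op 5 (replace /bbu/2 57): {"bbu":[55,87,57,75,95,33],"dw":[52],"qaz":{"enl":9,"wrk":82},"zd":81}
After op 6 (add /jqc 49): {"bbu":[55,87,57,75,95,33],"dw":[52],"jqc":49,"qaz":{"enl":9,"wrk":82},"zd":81}
After op 7 (remove /jqc): {"bbu":[55,87,57,75,95,33],"dw":[52],"qaz":{"enl":9,"wrk":82},"zd":81}
After op 8 (replace /qaz/enl 0): {"bbu":[55,87,57,75,95,33],"dw":[52],"qaz":{"enl":0,"wrk":82},"zd":81}
After op 9 (add /ctn 79): {"bbu":[55,87,57,75,95,33],"ctn":79,"dw":[52],"qaz":{"enl":0,"wrk":82},"zd":81}
After op 10 (add /dw/1 94): {"bbu":[55,87,57,75,95,33],"ctn":79,"dw":[52,94],"qaz":{"enl":0,"wrk":82},"zd":81}
After op 11 (add /bbu/3 21): {"bbu":[55,87,57,21,75,95,33],"ctn":79,"dw":[52,94],"qaz":{"enl":0,"wrk":82},"zd":81}
After op 12 (add /qaz/wrk 52): {"bbu":[55,87,57,21,75,95,33],"ctn":79,"dw":[52,94],"qaz":{"enl":0,"wrk":52},"zd":81}
After op 13 (add /bbu/1 97): {"bbu":[55,97,87,57,21,75,95,33],"ctn":79,"dw":[52,94],"qaz":{"enl":0,"wrk":52},"zd":81}
After op 14 (replace /dw 72): {"bbu":[55,97,87,57,21,75,95,33],"ctn":79,"dw":72,"qaz":{"enl":0,"wrk":52},"zd":81}
After op 15 (replace /qaz/enl 33): {"bbu":[55,97,87,57,21,75,95,33],"ctn":79,"dw":72,"qaz":{"enl":33,"wrk":52},"zd":81}
After op 16 (replace /bbu/7 75): {"bbu":[55,97,87,57,21,75,95,75],"ctn":79,"dw":72,"qaz":{"enl":33,"wrk":52},"zd":81}
After op 17 (remove /qaz/wrk): {"bbu":[55,97,87,57,21,75,95,75],"ctn":79,"dw":72,"qaz":{"enl":33},"zd":81}
After op 18 (replace /qaz 20): {"bbu":[55,97,87,57,21,75,95,75],"ctn":79,"dw":72,"qaz":20,"zd":81}
After op 19 (replace /bbu/1 72): {"bbu":[55,72,87,57,21,75,95,75],"ctn":79,"dw":72,"qaz":20,"zd":81}
After op 20 (replace /ctn 6): {"bbu":[55,72,87,57,21,75,95,75],"ctn":6,"dw":72,"qaz":20,"zd":81}
After op 21 (replace /bbu/6 60): {"bbu":[55,72,87,57,21,75,60,75],"ctn":6,"dw":72,"qaz":20,"zd":81}
After op 22 (replace /bbu/4 28): {"bbu":[55,72,87,57,28,75,60,75],"ctn":6,"dw":72,"qaz":20,"zd":81}
After op 23 (replace /bbu/7 93): {"bbu":[55,72,87,57,28,75,60,93],"ctn":6,"dw":72,"qaz":20,"zd":81}
After op 24 (add /bbu/5 94): {"bbu":[55,72,87,57,28,94,75,60,93],"ctn":6,"dw":72,"qaz":20,"zd":81}
Size at path /bbu: 9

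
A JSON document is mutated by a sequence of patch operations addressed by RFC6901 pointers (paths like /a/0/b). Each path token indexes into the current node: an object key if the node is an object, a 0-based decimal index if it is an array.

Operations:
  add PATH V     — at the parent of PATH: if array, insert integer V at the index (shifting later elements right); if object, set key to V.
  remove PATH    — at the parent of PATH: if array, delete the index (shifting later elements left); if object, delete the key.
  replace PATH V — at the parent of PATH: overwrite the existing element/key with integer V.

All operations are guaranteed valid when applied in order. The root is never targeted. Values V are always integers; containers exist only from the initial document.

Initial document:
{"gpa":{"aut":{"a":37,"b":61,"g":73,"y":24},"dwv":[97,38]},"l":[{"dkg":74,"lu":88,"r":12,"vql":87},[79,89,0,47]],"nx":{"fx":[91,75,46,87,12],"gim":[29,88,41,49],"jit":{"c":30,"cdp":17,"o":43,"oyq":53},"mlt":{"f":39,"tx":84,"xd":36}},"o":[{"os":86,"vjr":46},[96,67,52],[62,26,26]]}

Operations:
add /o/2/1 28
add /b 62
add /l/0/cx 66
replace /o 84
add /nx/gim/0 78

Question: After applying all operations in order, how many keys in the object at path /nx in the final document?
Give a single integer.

After op 1 (add /o/2/1 28): {"gpa":{"aut":{"a":37,"b":61,"g":73,"y":24},"dwv":[97,38]},"l":[{"dkg":74,"lu":88,"r":12,"vql":87},[79,89,0,47]],"nx":{"fx":[91,75,46,87,12],"gim":[29,88,41,49],"jit":{"c":30,"cdp":17,"o":43,"oyq":53},"mlt":{"f":39,"tx":84,"xd":36}},"o":[{"os":86,"vjr":46},[96,67,52],[62,28,26,26]]}
After op 2 (add /b 62): {"b":62,"gpa":{"aut":{"a":37,"b":61,"g":73,"y":24},"dwv":[97,38]},"l":[{"dkg":74,"lu":88,"r":12,"vql":87},[79,89,0,47]],"nx":{"fx":[91,75,46,87,12],"gim":[29,88,41,49],"jit":{"c":30,"cdp":17,"o":43,"oyq":53},"mlt":{"f":39,"tx":84,"xd":36}},"o":[{"os":86,"vjr":46},[96,67,52],[62,28,26,26]]}
After op 3 (add /l/0/cx 66): {"b":62,"gpa":{"aut":{"a":37,"b":61,"g":73,"y":24},"dwv":[97,38]},"l":[{"cx":66,"dkg":74,"lu":88,"r":12,"vql":87},[79,89,0,47]],"nx":{"fx":[91,75,46,87,12],"gim":[29,88,41,49],"jit":{"c":30,"cdp":17,"o":43,"oyq":53},"mlt":{"f":39,"tx":84,"xd":36}},"o":[{"os":86,"vjr":46},[96,67,52],[62,28,26,26]]}
After op 4 (replace /o 84): {"b":62,"gpa":{"aut":{"a":37,"b":61,"g":73,"y":24},"dwv":[97,38]},"l":[{"cx":66,"dkg":74,"lu":88,"r":12,"vql":87},[79,89,0,47]],"nx":{"fx":[91,75,46,87,12],"gim":[29,88,41,49],"jit":{"c":30,"cdp":17,"o":43,"oyq":53},"mlt":{"f":39,"tx":84,"xd":36}},"o":84}
After op 5 (add /nx/gim/0 78): {"b":62,"gpa":{"aut":{"a":37,"b":61,"g":73,"y":24},"dwv":[97,38]},"l":[{"cx":66,"dkg":74,"lu":88,"r":12,"vql":87},[79,89,0,47]],"nx":{"fx":[91,75,46,87,12],"gim":[78,29,88,41,49],"jit":{"c":30,"cdp":17,"o":43,"oyq":53},"mlt":{"f":39,"tx":84,"xd":36}},"o":84}
Size at path /nx: 4

Answer: 4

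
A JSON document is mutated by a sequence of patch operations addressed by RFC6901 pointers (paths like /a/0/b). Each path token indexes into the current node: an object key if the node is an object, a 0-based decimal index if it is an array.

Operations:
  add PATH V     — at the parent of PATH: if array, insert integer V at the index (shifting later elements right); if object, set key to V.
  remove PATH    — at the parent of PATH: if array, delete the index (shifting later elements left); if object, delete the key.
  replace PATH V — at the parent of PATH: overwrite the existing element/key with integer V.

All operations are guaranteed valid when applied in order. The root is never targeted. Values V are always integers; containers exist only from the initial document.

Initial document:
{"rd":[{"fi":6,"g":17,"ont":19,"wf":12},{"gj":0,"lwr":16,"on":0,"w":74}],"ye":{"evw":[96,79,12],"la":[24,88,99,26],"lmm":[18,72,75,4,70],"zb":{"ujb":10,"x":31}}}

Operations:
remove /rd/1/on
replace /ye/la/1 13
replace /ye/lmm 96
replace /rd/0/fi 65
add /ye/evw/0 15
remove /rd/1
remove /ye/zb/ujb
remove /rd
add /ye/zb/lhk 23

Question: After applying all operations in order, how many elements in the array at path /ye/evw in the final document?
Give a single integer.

After op 1 (remove /rd/1/on): {"rd":[{"fi":6,"g":17,"ont":19,"wf":12},{"gj":0,"lwr":16,"w":74}],"ye":{"evw":[96,79,12],"la":[24,88,99,26],"lmm":[18,72,75,4,70],"zb":{"ujb":10,"x":31}}}
After op 2 (replace /ye/la/1 13): {"rd":[{"fi":6,"g":17,"ont":19,"wf":12},{"gj":0,"lwr":16,"w":74}],"ye":{"evw":[96,79,12],"la":[24,13,99,26],"lmm":[18,72,75,4,70],"zb":{"ujb":10,"x":31}}}
After op 3 (replace /ye/lmm 96): {"rd":[{"fi":6,"g":17,"ont":19,"wf":12},{"gj":0,"lwr":16,"w":74}],"ye":{"evw":[96,79,12],"la":[24,13,99,26],"lmm":96,"zb":{"ujb":10,"x":31}}}
After op 4 (replace /rd/0/fi 65): {"rd":[{"fi":65,"g":17,"ont":19,"wf":12},{"gj":0,"lwr":16,"w":74}],"ye":{"evw":[96,79,12],"la":[24,13,99,26],"lmm":96,"zb":{"ujb":10,"x":31}}}
After op 5 (add /ye/evw/0 15): {"rd":[{"fi":65,"g":17,"ont":19,"wf":12},{"gj":0,"lwr":16,"w":74}],"ye":{"evw":[15,96,79,12],"la":[24,13,99,26],"lmm":96,"zb":{"ujb":10,"x":31}}}
After op 6 (remove /rd/1): {"rd":[{"fi":65,"g":17,"ont":19,"wf":12}],"ye":{"evw":[15,96,79,12],"la":[24,13,99,26],"lmm":96,"zb":{"ujb":10,"x":31}}}
After op 7 (remove /ye/zb/ujb): {"rd":[{"fi":65,"g":17,"ont":19,"wf":12}],"ye":{"evw":[15,96,79,12],"la":[24,13,99,26],"lmm":96,"zb":{"x":31}}}
After op 8 (remove /rd): {"ye":{"evw":[15,96,79,12],"la":[24,13,99,26],"lmm":96,"zb":{"x":31}}}
After op 9 (add /ye/zb/lhk 23): {"ye":{"evw":[15,96,79,12],"la":[24,13,99,26],"lmm":96,"zb":{"lhk":23,"x":31}}}
Size at path /ye/evw: 4

Answer: 4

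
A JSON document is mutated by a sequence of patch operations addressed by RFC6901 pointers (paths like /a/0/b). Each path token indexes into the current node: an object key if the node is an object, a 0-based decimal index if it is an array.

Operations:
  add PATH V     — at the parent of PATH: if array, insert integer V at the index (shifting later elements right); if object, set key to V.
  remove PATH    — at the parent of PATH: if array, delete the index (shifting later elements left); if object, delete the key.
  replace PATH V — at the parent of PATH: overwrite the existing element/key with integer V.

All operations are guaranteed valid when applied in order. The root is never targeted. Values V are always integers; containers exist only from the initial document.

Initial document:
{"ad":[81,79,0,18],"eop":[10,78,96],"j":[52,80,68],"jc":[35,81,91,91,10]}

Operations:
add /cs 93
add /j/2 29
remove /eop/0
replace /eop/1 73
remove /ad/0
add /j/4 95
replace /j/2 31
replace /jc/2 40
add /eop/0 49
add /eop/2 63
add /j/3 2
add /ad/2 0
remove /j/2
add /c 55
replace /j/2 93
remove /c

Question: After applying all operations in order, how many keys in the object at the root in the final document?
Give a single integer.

Answer: 5

Derivation:
After op 1 (add /cs 93): {"ad":[81,79,0,18],"cs":93,"eop":[10,78,96],"j":[52,80,68],"jc":[35,81,91,91,10]}
After op 2 (add /j/2 29): {"ad":[81,79,0,18],"cs":93,"eop":[10,78,96],"j":[52,80,29,68],"jc":[35,81,91,91,10]}
After op 3 (remove /eop/0): {"ad":[81,79,0,18],"cs":93,"eop":[78,96],"j":[52,80,29,68],"jc":[35,81,91,91,10]}
After op 4 (replace /eop/1 73): {"ad":[81,79,0,18],"cs":93,"eop":[78,73],"j":[52,80,29,68],"jc":[35,81,91,91,10]}
After op 5 (remove /ad/0): {"ad":[79,0,18],"cs":93,"eop":[78,73],"j":[52,80,29,68],"jc":[35,81,91,91,10]}
After op 6 (add /j/4 95): {"ad":[79,0,18],"cs":93,"eop":[78,73],"j":[52,80,29,68,95],"jc":[35,81,91,91,10]}
After op 7 (replace /j/2 31): {"ad":[79,0,18],"cs":93,"eop":[78,73],"j":[52,80,31,68,95],"jc":[35,81,91,91,10]}
After op 8 (replace /jc/2 40): {"ad":[79,0,18],"cs":93,"eop":[78,73],"j":[52,80,31,68,95],"jc":[35,81,40,91,10]}
After op 9 (add /eop/0 49): {"ad":[79,0,18],"cs":93,"eop":[49,78,73],"j":[52,80,31,68,95],"jc":[35,81,40,91,10]}
After op 10 (add /eop/2 63): {"ad":[79,0,18],"cs":93,"eop":[49,78,63,73],"j":[52,80,31,68,95],"jc":[35,81,40,91,10]}
After op 11 (add /j/3 2): {"ad":[79,0,18],"cs":93,"eop":[49,78,63,73],"j":[52,80,31,2,68,95],"jc":[35,81,40,91,10]}
After op 12 (add /ad/2 0): {"ad":[79,0,0,18],"cs":93,"eop":[49,78,63,73],"j":[52,80,31,2,68,95],"jc":[35,81,40,91,10]}
After op 13 (remove /j/2): {"ad":[79,0,0,18],"cs":93,"eop":[49,78,63,73],"j":[52,80,2,68,95],"jc":[35,81,40,91,10]}
After op 14 (add /c 55): {"ad":[79,0,0,18],"c":55,"cs":93,"eop":[49,78,63,73],"j":[52,80,2,68,95],"jc":[35,81,40,91,10]}
After op 15 (replace /j/2 93): {"ad":[79,0,0,18],"c":55,"cs":93,"eop":[49,78,63,73],"j":[52,80,93,68,95],"jc":[35,81,40,91,10]}
After op 16 (remove /c): {"ad":[79,0,0,18],"cs":93,"eop":[49,78,63,73],"j":[52,80,93,68,95],"jc":[35,81,40,91,10]}
Size at the root: 5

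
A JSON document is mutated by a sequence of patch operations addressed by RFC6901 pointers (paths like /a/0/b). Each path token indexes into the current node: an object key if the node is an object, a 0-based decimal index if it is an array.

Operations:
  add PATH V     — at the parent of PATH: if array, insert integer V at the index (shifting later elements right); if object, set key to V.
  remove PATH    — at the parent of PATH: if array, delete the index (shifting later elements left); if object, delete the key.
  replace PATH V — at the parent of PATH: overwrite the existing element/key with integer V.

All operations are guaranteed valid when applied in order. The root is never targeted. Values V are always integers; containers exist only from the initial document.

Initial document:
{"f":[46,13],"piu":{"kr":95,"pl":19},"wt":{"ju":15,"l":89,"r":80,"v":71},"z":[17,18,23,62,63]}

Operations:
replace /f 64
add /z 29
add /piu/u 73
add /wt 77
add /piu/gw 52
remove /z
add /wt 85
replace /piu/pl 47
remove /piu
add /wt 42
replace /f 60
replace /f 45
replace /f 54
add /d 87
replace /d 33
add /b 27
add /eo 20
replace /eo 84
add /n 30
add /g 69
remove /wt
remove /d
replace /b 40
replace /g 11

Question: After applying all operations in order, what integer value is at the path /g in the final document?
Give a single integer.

After op 1 (replace /f 64): {"f":64,"piu":{"kr":95,"pl":19},"wt":{"ju":15,"l":89,"r":80,"v":71},"z":[17,18,23,62,63]}
After op 2 (add /z 29): {"f":64,"piu":{"kr":95,"pl":19},"wt":{"ju":15,"l":89,"r":80,"v":71},"z":29}
After op 3 (add /piu/u 73): {"f":64,"piu":{"kr":95,"pl":19,"u":73},"wt":{"ju":15,"l":89,"r":80,"v":71},"z":29}
After op 4 (add /wt 77): {"f":64,"piu":{"kr":95,"pl":19,"u":73},"wt":77,"z":29}
After op 5 (add /piu/gw 52): {"f":64,"piu":{"gw":52,"kr":95,"pl":19,"u":73},"wt":77,"z":29}
After op 6 (remove /z): {"f":64,"piu":{"gw":52,"kr":95,"pl":19,"u":73},"wt":77}
After op 7 (add /wt 85): {"f":64,"piu":{"gw":52,"kr":95,"pl":19,"u":73},"wt":85}
After op 8 (replace /piu/pl 47): {"f":64,"piu":{"gw":52,"kr":95,"pl":47,"u":73},"wt":85}
After op 9 (remove /piu): {"f":64,"wt":85}
After op 10 (add /wt 42): {"f":64,"wt":42}
After op 11 (replace /f 60): {"f":60,"wt":42}
After op 12 (replace /f 45): {"f":45,"wt":42}
After op 13 (replace /f 54): {"f":54,"wt":42}
After op 14 (add /d 87): {"d":87,"f":54,"wt":42}
After op 15 (replace /d 33): {"d":33,"f":54,"wt":42}
After op 16 (add /b 27): {"b":27,"d":33,"f":54,"wt":42}
After op 17 (add /eo 20): {"b":27,"d":33,"eo":20,"f":54,"wt":42}
After op 18 (replace /eo 84): {"b":27,"d":33,"eo":84,"f":54,"wt":42}
After op 19 (add /n 30): {"b":27,"d":33,"eo":84,"f":54,"n":30,"wt":42}
After op 20 (add /g 69): {"b":27,"d":33,"eo":84,"f":54,"g":69,"n":30,"wt":42}
After op 21 (remove /wt): {"b":27,"d":33,"eo":84,"f":54,"g":69,"n":30}
After op 22 (remove /d): {"b":27,"eo":84,"f":54,"g":69,"n":30}
After op 23 (replace /b 40): {"b":40,"eo":84,"f":54,"g":69,"n":30}
After op 24 (replace /g 11): {"b":40,"eo":84,"f":54,"g":11,"n":30}
Value at /g: 11

Answer: 11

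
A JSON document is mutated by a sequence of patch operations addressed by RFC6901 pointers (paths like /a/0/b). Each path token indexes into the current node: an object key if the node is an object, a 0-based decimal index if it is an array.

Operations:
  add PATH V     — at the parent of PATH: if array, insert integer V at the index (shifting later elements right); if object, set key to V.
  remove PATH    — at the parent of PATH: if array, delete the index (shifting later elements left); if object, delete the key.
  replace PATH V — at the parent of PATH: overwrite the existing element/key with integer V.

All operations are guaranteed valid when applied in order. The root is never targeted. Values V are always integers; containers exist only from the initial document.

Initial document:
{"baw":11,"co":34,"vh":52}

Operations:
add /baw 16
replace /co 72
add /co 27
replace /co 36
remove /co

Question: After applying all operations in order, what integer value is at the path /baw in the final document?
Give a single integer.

After op 1 (add /baw 16): {"baw":16,"co":34,"vh":52}
After op 2 (replace /co 72): {"baw":16,"co":72,"vh":52}
After op 3 (add /co 27): {"baw":16,"co":27,"vh":52}
After op 4 (replace /co 36): {"baw":16,"co":36,"vh":52}
After op 5 (remove /co): {"baw":16,"vh":52}
Value at /baw: 16

Answer: 16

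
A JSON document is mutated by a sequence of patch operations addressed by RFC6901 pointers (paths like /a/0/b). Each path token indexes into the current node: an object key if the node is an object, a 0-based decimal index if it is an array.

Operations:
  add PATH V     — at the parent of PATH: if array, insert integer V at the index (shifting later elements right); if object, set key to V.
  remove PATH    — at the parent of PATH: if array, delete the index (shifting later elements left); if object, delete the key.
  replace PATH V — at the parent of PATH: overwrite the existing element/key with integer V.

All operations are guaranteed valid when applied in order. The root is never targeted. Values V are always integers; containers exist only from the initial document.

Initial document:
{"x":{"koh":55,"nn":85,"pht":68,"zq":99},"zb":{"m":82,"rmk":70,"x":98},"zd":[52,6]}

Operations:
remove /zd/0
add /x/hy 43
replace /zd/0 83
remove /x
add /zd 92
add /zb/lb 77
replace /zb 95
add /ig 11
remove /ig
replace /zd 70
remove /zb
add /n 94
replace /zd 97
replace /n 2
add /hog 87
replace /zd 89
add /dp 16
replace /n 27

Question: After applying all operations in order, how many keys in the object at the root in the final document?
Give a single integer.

After op 1 (remove /zd/0): {"x":{"koh":55,"nn":85,"pht":68,"zq":99},"zb":{"m":82,"rmk":70,"x":98},"zd":[6]}
After op 2 (add /x/hy 43): {"x":{"hy":43,"koh":55,"nn":85,"pht":68,"zq":99},"zb":{"m":82,"rmk":70,"x":98},"zd":[6]}
After op 3 (replace /zd/0 83): {"x":{"hy":43,"koh":55,"nn":85,"pht":68,"zq":99},"zb":{"m":82,"rmk":70,"x":98},"zd":[83]}
After op 4 (remove /x): {"zb":{"m":82,"rmk":70,"x":98},"zd":[83]}
After op 5 (add /zd 92): {"zb":{"m":82,"rmk":70,"x":98},"zd":92}
After op 6 (add /zb/lb 77): {"zb":{"lb":77,"m":82,"rmk":70,"x":98},"zd":92}
After op 7 (replace /zb 95): {"zb":95,"zd":92}
After op 8 (add /ig 11): {"ig":11,"zb":95,"zd":92}
After op 9 (remove /ig): {"zb":95,"zd":92}
After op 10 (replace /zd 70): {"zb":95,"zd":70}
After op 11 (remove /zb): {"zd":70}
After op 12 (add /n 94): {"n":94,"zd":70}
After op 13 (replace /zd 97): {"n":94,"zd":97}
After op 14 (replace /n 2): {"n":2,"zd":97}
After op 15 (add /hog 87): {"hog":87,"n":2,"zd":97}
After op 16 (replace /zd 89): {"hog":87,"n":2,"zd":89}
After op 17 (add /dp 16): {"dp":16,"hog":87,"n":2,"zd":89}
After op 18 (replace /n 27): {"dp":16,"hog":87,"n":27,"zd":89}
Size at the root: 4

Answer: 4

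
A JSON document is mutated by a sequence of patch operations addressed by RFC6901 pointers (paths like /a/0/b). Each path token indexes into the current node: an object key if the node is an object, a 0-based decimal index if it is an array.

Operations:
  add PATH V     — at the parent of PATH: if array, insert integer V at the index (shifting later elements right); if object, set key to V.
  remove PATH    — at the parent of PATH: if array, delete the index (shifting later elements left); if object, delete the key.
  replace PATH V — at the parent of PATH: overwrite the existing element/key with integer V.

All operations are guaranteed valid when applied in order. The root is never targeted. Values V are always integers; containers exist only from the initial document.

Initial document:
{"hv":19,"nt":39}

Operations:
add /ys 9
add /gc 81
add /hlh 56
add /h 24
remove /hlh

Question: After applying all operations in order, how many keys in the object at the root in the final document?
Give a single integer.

Answer: 5

Derivation:
After op 1 (add /ys 9): {"hv":19,"nt":39,"ys":9}
After op 2 (add /gc 81): {"gc":81,"hv":19,"nt":39,"ys":9}
After op 3 (add /hlh 56): {"gc":81,"hlh":56,"hv":19,"nt":39,"ys":9}
After op 4 (add /h 24): {"gc":81,"h":24,"hlh":56,"hv":19,"nt":39,"ys":9}
After op 5 (remove /hlh): {"gc":81,"h":24,"hv":19,"nt":39,"ys":9}
Size at the root: 5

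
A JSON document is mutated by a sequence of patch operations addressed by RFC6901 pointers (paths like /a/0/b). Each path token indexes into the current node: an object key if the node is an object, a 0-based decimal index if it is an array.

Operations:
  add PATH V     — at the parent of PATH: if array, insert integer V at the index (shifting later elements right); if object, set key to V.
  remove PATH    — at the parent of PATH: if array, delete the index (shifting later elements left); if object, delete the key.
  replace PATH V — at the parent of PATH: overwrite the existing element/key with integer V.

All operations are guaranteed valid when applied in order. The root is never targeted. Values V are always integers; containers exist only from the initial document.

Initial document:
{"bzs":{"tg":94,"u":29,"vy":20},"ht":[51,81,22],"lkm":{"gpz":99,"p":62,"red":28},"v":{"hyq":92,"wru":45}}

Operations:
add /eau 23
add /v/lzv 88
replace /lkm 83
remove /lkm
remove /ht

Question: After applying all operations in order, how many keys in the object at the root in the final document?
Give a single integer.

After op 1 (add /eau 23): {"bzs":{"tg":94,"u":29,"vy":20},"eau":23,"ht":[51,81,22],"lkm":{"gpz":99,"p":62,"red":28},"v":{"hyq":92,"wru":45}}
After op 2 (add /v/lzv 88): {"bzs":{"tg":94,"u":29,"vy":20},"eau":23,"ht":[51,81,22],"lkm":{"gpz":99,"p":62,"red":28},"v":{"hyq":92,"lzv":88,"wru":45}}
After op 3 (replace /lkm 83): {"bzs":{"tg":94,"u":29,"vy":20},"eau":23,"ht":[51,81,22],"lkm":83,"v":{"hyq":92,"lzv":88,"wru":45}}
After op 4 (remove /lkm): {"bzs":{"tg":94,"u":29,"vy":20},"eau":23,"ht":[51,81,22],"v":{"hyq":92,"lzv":88,"wru":45}}
After op 5 (remove /ht): {"bzs":{"tg":94,"u":29,"vy":20},"eau":23,"v":{"hyq":92,"lzv":88,"wru":45}}
Size at the root: 3

Answer: 3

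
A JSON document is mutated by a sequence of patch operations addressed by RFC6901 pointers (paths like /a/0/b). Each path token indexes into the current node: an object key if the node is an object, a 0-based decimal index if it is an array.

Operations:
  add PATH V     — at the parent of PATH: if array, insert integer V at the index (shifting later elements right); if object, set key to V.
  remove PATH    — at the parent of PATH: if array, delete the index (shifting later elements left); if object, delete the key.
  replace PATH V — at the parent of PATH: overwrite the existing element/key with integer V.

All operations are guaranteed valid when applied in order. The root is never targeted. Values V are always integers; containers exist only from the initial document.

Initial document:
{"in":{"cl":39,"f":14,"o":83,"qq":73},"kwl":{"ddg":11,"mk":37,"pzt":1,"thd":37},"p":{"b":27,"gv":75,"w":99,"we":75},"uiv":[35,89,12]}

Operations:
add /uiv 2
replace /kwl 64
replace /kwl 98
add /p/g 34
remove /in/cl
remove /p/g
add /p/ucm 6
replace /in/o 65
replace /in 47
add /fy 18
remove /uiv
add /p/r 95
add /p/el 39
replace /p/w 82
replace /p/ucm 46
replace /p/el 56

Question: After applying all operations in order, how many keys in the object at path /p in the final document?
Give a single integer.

Answer: 7

Derivation:
After op 1 (add /uiv 2): {"in":{"cl":39,"f":14,"o":83,"qq":73},"kwl":{"ddg":11,"mk":37,"pzt":1,"thd":37},"p":{"b":27,"gv":75,"w":99,"we":75},"uiv":2}
After op 2 (replace /kwl 64): {"in":{"cl":39,"f":14,"o":83,"qq":73},"kwl":64,"p":{"b":27,"gv":75,"w":99,"we":75},"uiv":2}
After op 3 (replace /kwl 98): {"in":{"cl":39,"f":14,"o":83,"qq":73},"kwl":98,"p":{"b":27,"gv":75,"w":99,"we":75},"uiv":2}
After op 4 (add /p/g 34): {"in":{"cl":39,"f":14,"o":83,"qq":73},"kwl":98,"p":{"b":27,"g":34,"gv":75,"w":99,"we":75},"uiv":2}
After op 5 (remove /in/cl): {"in":{"f":14,"o":83,"qq":73},"kwl":98,"p":{"b":27,"g":34,"gv":75,"w":99,"we":75},"uiv":2}
After op 6 (remove /p/g): {"in":{"f":14,"o":83,"qq":73},"kwl":98,"p":{"b":27,"gv":75,"w":99,"we":75},"uiv":2}
After op 7 (add /p/ucm 6): {"in":{"f":14,"o":83,"qq":73},"kwl":98,"p":{"b":27,"gv":75,"ucm":6,"w":99,"we":75},"uiv":2}
After op 8 (replace /in/o 65): {"in":{"f":14,"o":65,"qq":73},"kwl":98,"p":{"b":27,"gv":75,"ucm":6,"w":99,"we":75},"uiv":2}
After op 9 (replace /in 47): {"in":47,"kwl":98,"p":{"b":27,"gv":75,"ucm":6,"w":99,"we":75},"uiv":2}
After op 10 (add /fy 18): {"fy":18,"in":47,"kwl":98,"p":{"b":27,"gv":75,"ucm":6,"w":99,"we":75},"uiv":2}
After op 11 (remove /uiv): {"fy":18,"in":47,"kwl":98,"p":{"b":27,"gv":75,"ucm":6,"w":99,"we":75}}
After op 12 (add /p/r 95): {"fy":18,"in":47,"kwl":98,"p":{"b":27,"gv":75,"r":95,"ucm":6,"w":99,"we":75}}
After op 13 (add /p/el 39): {"fy":18,"in":47,"kwl":98,"p":{"b":27,"el":39,"gv":75,"r":95,"ucm":6,"w":99,"we":75}}
After op 14 (replace /p/w 82): {"fy":18,"in":47,"kwl":98,"p":{"b":27,"el":39,"gv":75,"r":95,"ucm":6,"w":82,"we":75}}
After op 15 (replace /p/ucm 46): {"fy":18,"in":47,"kwl":98,"p":{"b":27,"el":39,"gv":75,"r":95,"ucm":46,"w":82,"we":75}}
After op 16 (replace /p/el 56): {"fy":18,"in":47,"kwl":98,"p":{"b":27,"el":56,"gv":75,"r":95,"ucm":46,"w":82,"we":75}}
Size at path /p: 7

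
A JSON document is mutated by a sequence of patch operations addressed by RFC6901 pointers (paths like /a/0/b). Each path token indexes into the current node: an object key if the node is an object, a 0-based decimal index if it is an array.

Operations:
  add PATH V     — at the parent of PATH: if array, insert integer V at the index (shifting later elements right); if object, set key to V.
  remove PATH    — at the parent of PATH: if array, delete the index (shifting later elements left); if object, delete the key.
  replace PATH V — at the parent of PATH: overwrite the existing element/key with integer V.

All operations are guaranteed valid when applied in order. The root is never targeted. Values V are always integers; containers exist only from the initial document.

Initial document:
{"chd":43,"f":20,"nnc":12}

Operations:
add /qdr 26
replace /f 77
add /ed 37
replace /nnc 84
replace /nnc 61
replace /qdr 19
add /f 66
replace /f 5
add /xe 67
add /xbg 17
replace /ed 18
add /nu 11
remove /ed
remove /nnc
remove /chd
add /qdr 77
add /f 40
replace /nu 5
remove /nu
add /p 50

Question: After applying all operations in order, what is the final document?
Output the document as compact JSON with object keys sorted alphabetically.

After op 1 (add /qdr 26): {"chd":43,"f":20,"nnc":12,"qdr":26}
After op 2 (replace /f 77): {"chd":43,"f":77,"nnc":12,"qdr":26}
After op 3 (add /ed 37): {"chd":43,"ed":37,"f":77,"nnc":12,"qdr":26}
After op 4 (replace /nnc 84): {"chd":43,"ed":37,"f":77,"nnc":84,"qdr":26}
After op 5 (replace /nnc 61): {"chd":43,"ed":37,"f":77,"nnc":61,"qdr":26}
After op 6 (replace /qdr 19): {"chd":43,"ed":37,"f":77,"nnc":61,"qdr":19}
After op 7 (add /f 66): {"chd":43,"ed":37,"f":66,"nnc":61,"qdr":19}
After op 8 (replace /f 5): {"chd":43,"ed":37,"f":5,"nnc":61,"qdr":19}
After op 9 (add /xe 67): {"chd":43,"ed":37,"f":5,"nnc":61,"qdr":19,"xe":67}
After op 10 (add /xbg 17): {"chd":43,"ed":37,"f":5,"nnc":61,"qdr":19,"xbg":17,"xe":67}
After op 11 (replace /ed 18): {"chd":43,"ed":18,"f":5,"nnc":61,"qdr":19,"xbg":17,"xe":67}
After op 12 (add /nu 11): {"chd":43,"ed":18,"f":5,"nnc":61,"nu":11,"qdr":19,"xbg":17,"xe":67}
After op 13 (remove /ed): {"chd":43,"f":5,"nnc":61,"nu":11,"qdr":19,"xbg":17,"xe":67}
After op 14 (remove /nnc): {"chd":43,"f":5,"nu":11,"qdr":19,"xbg":17,"xe":67}
After op 15 (remove /chd): {"f":5,"nu":11,"qdr":19,"xbg":17,"xe":67}
After op 16 (add /qdr 77): {"f":5,"nu":11,"qdr":77,"xbg":17,"xe":67}
After op 17 (add /f 40): {"f":40,"nu":11,"qdr":77,"xbg":17,"xe":67}
After op 18 (replace /nu 5): {"f":40,"nu":5,"qdr":77,"xbg":17,"xe":67}
After op 19 (remove /nu): {"f":40,"qdr":77,"xbg":17,"xe":67}
After op 20 (add /p 50): {"f":40,"p":50,"qdr":77,"xbg":17,"xe":67}

Answer: {"f":40,"p":50,"qdr":77,"xbg":17,"xe":67}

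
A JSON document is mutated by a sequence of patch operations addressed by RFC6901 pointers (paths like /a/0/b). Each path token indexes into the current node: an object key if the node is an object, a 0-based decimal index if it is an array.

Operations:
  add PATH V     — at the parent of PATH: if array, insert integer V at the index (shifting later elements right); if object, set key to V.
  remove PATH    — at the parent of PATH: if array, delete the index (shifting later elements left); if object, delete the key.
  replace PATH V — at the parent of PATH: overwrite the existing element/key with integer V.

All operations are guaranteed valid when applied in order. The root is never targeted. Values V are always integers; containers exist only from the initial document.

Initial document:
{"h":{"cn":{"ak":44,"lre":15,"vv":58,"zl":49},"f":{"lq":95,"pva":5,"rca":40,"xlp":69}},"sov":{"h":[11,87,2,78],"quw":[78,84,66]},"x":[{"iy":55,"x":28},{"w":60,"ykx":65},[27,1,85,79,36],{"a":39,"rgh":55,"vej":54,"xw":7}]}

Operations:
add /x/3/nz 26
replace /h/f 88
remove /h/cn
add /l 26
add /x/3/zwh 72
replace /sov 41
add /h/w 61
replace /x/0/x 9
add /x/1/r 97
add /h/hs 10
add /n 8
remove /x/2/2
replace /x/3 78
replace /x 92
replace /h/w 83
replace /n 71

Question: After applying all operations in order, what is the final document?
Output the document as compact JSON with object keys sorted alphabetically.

After op 1 (add /x/3/nz 26): {"h":{"cn":{"ak":44,"lre":15,"vv":58,"zl":49},"f":{"lq":95,"pva":5,"rca":40,"xlp":69}},"sov":{"h":[11,87,2,78],"quw":[78,84,66]},"x":[{"iy":55,"x":28},{"w":60,"ykx":65},[27,1,85,79,36],{"a":39,"nz":26,"rgh":55,"vej":54,"xw":7}]}
After op 2 (replace /h/f 88): {"h":{"cn":{"ak":44,"lre":15,"vv":58,"zl":49},"f":88},"sov":{"h":[11,87,2,78],"quw":[78,84,66]},"x":[{"iy":55,"x":28},{"w":60,"ykx":65},[27,1,85,79,36],{"a":39,"nz":26,"rgh":55,"vej":54,"xw":7}]}
After op 3 (remove /h/cn): {"h":{"f":88},"sov":{"h":[11,87,2,78],"quw":[78,84,66]},"x":[{"iy":55,"x":28},{"w":60,"ykx":65},[27,1,85,79,36],{"a":39,"nz":26,"rgh":55,"vej":54,"xw":7}]}
After op 4 (add /l 26): {"h":{"f":88},"l":26,"sov":{"h":[11,87,2,78],"quw":[78,84,66]},"x":[{"iy":55,"x":28},{"w":60,"ykx":65},[27,1,85,79,36],{"a":39,"nz":26,"rgh":55,"vej":54,"xw":7}]}
After op 5 (add /x/3/zwh 72): {"h":{"f":88},"l":26,"sov":{"h":[11,87,2,78],"quw":[78,84,66]},"x":[{"iy":55,"x":28},{"w":60,"ykx":65},[27,1,85,79,36],{"a":39,"nz":26,"rgh":55,"vej":54,"xw":7,"zwh":72}]}
After op 6 (replace /sov 41): {"h":{"f":88},"l":26,"sov":41,"x":[{"iy":55,"x":28},{"w":60,"ykx":65},[27,1,85,79,36],{"a":39,"nz":26,"rgh":55,"vej":54,"xw":7,"zwh":72}]}
After op 7 (add /h/w 61): {"h":{"f":88,"w":61},"l":26,"sov":41,"x":[{"iy":55,"x":28},{"w":60,"ykx":65},[27,1,85,79,36],{"a":39,"nz":26,"rgh":55,"vej":54,"xw":7,"zwh":72}]}
After op 8 (replace /x/0/x 9): {"h":{"f":88,"w":61},"l":26,"sov":41,"x":[{"iy":55,"x":9},{"w":60,"ykx":65},[27,1,85,79,36],{"a":39,"nz":26,"rgh":55,"vej":54,"xw":7,"zwh":72}]}
After op 9 (add /x/1/r 97): {"h":{"f":88,"w":61},"l":26,"sov":41,"x":[{"iy":55,"x":9},{"r":97,"w":60,"ykx":65},[27,1,85,79,36],{"a":39,"nz":26,"rgh":55,"vej":54,"xw":7,"zwh":72}]}
After op 10 (add /h/hs 10): {"h":{"f":88,"hs":10,"w":61},"l":26,"sov":41,"x":[{"iy":55,"x":9},{"r":97,"w":60,"ykx":65},[27,1,85,79,36],{"a":39,"nz":26,"rgh":55,"vej":54,"xw":7,"zwh":72}]}
After op 11 (add /n 8): {"h":{"f":88,"hs":10,"w":61},"l":26,"n":8,"sov":41,"x":[{"iy":55,"x":9},{"r":97,"w":60,"ykx":65},[27,1,85,79,36],{"a":39,"nz":26,"rgh":55,"vej":54,"xw":7,"zwh":72}]}
After op 12 (remove /x/2/2): {"h":{"f":88,"hs":10,"w":61},"l":26,"n":8,"sov":41,"x":[{"iy":55,"x":9},{"r":97,"w":60,"ykx":65},[27,1,79,36],{"a":39,"nz":26,"rgh":55,"vej":54,"xw":7,"zwh":72}]}
After op 13 (replace /x/3 78): {"h":{"f":88,"hs":10,"w":61},"l":26,"n":8,"sov":41,"x":[{"iy":55,"x":9},{"r":97,"w":60,"ykx":65},[27,1,79,36],78]}
After op 14 (replace /x 92): {"h":{"f":88,"hs":10,"w":61},"l":26,"n":8,"sov":41,"x":92}
After op 15 (replace /h/w 83): {"h":{"f":88,"hs":10,"w":83},"l":26,"n":8,"sov":41,"x":92}
After op 16 (replace /n 71): {"h":{"f":88,"hs":10,"w":83},"l":26,"n":71,"sov":41,"x":92}

Answer: {"h":{"f":88,"hs":10,"w":83},"l":26,"n":71,"sov":41,"x":92}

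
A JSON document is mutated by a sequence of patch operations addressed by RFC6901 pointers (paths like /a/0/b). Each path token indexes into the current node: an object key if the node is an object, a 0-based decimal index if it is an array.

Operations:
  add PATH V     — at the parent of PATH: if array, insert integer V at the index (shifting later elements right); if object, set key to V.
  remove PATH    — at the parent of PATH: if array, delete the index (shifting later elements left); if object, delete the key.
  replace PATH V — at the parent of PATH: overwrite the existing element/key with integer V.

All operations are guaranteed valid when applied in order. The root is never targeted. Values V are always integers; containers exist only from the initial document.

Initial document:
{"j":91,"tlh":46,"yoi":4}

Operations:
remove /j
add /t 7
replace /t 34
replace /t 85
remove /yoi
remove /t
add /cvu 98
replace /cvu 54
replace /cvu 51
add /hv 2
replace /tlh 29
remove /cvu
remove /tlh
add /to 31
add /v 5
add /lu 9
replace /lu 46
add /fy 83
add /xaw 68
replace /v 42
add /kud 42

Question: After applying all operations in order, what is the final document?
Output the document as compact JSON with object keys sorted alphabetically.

After op 1 (remove /j): {"tlh":46,"yoi":4}
After op 2 (add /t 7): {"t":7,"tlh":46,"yoi":4}
After op 3 (replace /t 34): {"t":34,"tlh":46,"yoi":4}
After op 4 (replace /t 85): {"t":85,"tlh":46,"yoi":4}
After op 5 (remove /yoi): {"t":85,"tlh":46}
After op 6 (remove /t): {"tlh":46}
After op 7 (add /cvu 98): {"cvu":98,"tlh":46}
After op 8 (replace /cvu 54): {"cvu":54,"tlh":46}
After op 9 (replace /cvu 51): {"cvu":51,"tlh":46}
After op 10 (add /hv 2): {"cvu":51,"hv":2,"tlh":46}
After op 11 (replace /tlh 29): {"cvu":51,"hv":2,"tlh":29}
After op 12 (remove /cvu): {"hv":2,"tlh":29}
After op 13 (remove /tlh): {"hv":2}
After op 14 (add /to 31): {"hv":2,"to":31}
After op 15 (add /v 5): {"hv":2,"to":31,"v":5}
After op 16 (add /lu 9): {"hv":2,"lu":9,"to":31,"v":5}
After op 17 (replace /lu 46): {"hv":2,"lu":46,"to":31,"v":5}
After op 18 (add /fy 83): {"fy":83,"hv":2,"lu":46,"to":31,"v":5}
After op 19 (add /xaw 68): {"fy":83,"hv":2,"lu":46,"to":31,"v":5,"xaw":68}
After op 20 (replace /v 42): {"fy":83,"hv":2,"lu":46,"to":31,"v":42,"xaw":68}
After op 21 (add /kud 42): {"fy":83,"hv":2,"kud":42,"lu":46,"to":31,"v":42,"xaw":68}

Answer: {"fy":83,"hv":2,"kud":42,"lu":46,"to":31,"v":42,"xaw":68}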